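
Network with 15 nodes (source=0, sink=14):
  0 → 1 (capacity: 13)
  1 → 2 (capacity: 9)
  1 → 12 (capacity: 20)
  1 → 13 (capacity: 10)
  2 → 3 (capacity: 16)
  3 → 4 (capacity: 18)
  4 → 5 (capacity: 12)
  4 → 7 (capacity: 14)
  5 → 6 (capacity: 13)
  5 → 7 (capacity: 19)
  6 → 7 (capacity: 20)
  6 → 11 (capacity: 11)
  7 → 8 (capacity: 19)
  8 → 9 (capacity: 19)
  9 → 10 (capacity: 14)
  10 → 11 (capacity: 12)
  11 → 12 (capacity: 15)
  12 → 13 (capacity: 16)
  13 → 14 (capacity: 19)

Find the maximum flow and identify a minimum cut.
Max flow = 13, Min cut edges: (0,1)

Maximum flow: 13
Minimum cut: (0,1)
Partition: S = [0], T = [1, 2, 3, 4, 5, 6, 7, 8, 9, 10, 11, 12, 13, 14]

Max-flow min-cut theorem verified: both equal 13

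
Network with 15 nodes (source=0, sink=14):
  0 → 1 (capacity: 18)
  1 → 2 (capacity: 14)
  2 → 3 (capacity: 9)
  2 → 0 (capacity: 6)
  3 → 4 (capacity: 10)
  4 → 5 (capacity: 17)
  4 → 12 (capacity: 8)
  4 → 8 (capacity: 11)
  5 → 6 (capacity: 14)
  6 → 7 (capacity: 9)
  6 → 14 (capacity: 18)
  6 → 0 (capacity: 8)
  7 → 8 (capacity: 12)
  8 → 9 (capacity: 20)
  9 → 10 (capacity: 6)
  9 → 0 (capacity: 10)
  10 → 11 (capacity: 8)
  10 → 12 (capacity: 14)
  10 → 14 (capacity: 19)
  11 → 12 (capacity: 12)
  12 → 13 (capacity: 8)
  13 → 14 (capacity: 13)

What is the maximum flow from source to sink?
Maximum flow = 9

Max flow: 9

Flow assignment:
  0 → 1: 14/18
  1 → 2: 14/14
  2 → 3: 9/9
  2 → 0: 5/6
  3 → 4: 9/10
  4 → 5: 9/17
  5 → 6: 9/14
  6 → 14: 9/18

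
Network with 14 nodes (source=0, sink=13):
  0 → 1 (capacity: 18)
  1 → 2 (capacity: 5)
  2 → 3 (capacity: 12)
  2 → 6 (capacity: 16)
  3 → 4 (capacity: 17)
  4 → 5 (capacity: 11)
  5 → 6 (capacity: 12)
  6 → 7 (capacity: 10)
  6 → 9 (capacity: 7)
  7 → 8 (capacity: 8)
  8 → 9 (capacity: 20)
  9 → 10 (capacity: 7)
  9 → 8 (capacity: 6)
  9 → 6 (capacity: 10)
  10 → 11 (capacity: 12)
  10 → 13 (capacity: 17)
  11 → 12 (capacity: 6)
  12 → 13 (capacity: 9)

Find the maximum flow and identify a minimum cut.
Max flow = 5, Min cut edges: (1,2)

Maximum flow: 5
Minimum cut: (1,2)
Partition: S = [0, 1], T = [2, 3, 4, 5, 6, 7, 8, 9, 10, 11, 12, 13]

Max-flow min-cut theorem verified: both equal 5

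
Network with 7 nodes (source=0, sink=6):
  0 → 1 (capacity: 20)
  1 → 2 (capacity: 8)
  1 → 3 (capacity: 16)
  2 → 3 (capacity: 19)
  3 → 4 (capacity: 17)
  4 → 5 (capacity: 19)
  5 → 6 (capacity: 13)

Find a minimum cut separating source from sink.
Min cut value = 13, edges: (5,6)

Min cut value: 13
Partition: S = [0, 1, 2, 3, 4, 5], T = [6]
Cut edges: (5,6)

By max-flow min-cut theorem, max flow = min cut = 13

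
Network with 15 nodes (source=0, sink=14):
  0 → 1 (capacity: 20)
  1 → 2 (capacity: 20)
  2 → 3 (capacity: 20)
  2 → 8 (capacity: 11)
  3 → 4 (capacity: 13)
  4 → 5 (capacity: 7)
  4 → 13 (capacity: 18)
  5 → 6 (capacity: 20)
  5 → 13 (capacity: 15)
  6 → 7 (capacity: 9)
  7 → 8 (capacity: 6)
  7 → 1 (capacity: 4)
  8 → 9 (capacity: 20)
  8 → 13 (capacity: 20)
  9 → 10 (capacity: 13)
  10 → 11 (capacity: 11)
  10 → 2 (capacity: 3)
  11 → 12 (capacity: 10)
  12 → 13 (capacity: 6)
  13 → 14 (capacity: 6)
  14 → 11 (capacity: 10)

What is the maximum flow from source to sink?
Maximum flow = 6

Max flow: 6

Flow assignment:
  0 → 1: 6/20
  1 → 2: 6/20
  2 → 8: 6/11
  8 → 13: 6/20
  13 → 14: 6/6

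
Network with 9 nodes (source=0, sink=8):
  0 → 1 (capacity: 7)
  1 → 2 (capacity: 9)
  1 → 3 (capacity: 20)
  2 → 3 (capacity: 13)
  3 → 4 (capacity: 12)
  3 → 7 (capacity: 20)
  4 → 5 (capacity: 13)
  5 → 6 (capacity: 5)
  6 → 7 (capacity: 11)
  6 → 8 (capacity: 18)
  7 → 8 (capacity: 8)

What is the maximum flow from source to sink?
Maximum flow = 7

Max flow: 7

Flow assignment:
  0 → 1: 7/7
  1 → 3: 7/20
  3 → 7: 7/20
  7 → 8: 7/8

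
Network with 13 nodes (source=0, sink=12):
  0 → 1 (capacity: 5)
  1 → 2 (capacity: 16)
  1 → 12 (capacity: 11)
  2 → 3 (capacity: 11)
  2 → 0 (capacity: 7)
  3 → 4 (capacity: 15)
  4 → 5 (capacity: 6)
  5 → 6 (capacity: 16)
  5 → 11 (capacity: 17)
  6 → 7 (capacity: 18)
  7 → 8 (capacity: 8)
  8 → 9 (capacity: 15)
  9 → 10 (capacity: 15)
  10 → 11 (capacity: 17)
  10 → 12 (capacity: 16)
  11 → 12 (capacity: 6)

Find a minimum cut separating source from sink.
Min cut value = 5, edges: (0,1)

Min cut value: 5
Partition: S = [0], T = [1, 2, 3, 4, 5, 6, 7, 8, 9, 10, 11, 12]
Cut edges: (0,1)

By max-flow min-cut theorem, max flow = min cut = 5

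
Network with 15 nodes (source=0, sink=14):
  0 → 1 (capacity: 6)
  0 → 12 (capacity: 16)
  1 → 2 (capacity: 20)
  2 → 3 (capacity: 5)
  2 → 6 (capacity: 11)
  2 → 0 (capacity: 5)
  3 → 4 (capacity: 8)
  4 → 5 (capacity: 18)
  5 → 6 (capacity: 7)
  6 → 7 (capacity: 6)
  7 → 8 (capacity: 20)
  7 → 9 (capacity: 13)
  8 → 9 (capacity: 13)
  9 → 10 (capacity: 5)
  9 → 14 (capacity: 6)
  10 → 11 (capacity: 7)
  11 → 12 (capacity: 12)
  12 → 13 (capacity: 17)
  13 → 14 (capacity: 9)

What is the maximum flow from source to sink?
Maximum flow = 15

Max flow: 15

Flow assignment:
  0 → 1: 6/6
  0 → 12: 9/16
  1 → 2: 6/20
  2 → 6: 6/11
  6 → 7: 6/6
  7 → 9: 6/13
  9 → 14: 6/6
  12 → 13: 9/17
  13 → 14: 9/9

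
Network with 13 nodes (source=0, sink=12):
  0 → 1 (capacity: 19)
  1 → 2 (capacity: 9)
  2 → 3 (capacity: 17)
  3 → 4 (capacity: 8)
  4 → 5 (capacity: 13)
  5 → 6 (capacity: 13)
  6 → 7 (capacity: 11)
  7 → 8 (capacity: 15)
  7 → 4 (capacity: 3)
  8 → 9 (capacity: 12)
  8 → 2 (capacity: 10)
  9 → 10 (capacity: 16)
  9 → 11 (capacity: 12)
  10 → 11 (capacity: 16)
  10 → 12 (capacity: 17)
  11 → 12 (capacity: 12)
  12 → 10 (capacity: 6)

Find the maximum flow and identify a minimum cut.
Max flow = 8, Min cut edges: (3,4)

Maximum flow: 8
Minimum cut: (3,4)
Partition: S = [0, 1, 2, 3], T = [4, 5, 6, 7, 8, 9, 10, 11, 12]

Max-flow min-cut theorem verified: both equal 8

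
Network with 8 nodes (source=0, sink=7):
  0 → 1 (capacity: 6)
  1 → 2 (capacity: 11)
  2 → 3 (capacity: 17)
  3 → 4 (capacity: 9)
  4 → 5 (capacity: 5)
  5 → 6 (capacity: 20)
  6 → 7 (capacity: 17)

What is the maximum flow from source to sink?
Maximum flow = 5

Max flow: 5

Flow assignment:
  0 → 1: 5/6
  1 → 2: 5/11
  2 → 3: 5/17
  3 → 4: 5/9
  4 → 5: 5/5
  5 → 6: 5/20
  6 → 7: 5/17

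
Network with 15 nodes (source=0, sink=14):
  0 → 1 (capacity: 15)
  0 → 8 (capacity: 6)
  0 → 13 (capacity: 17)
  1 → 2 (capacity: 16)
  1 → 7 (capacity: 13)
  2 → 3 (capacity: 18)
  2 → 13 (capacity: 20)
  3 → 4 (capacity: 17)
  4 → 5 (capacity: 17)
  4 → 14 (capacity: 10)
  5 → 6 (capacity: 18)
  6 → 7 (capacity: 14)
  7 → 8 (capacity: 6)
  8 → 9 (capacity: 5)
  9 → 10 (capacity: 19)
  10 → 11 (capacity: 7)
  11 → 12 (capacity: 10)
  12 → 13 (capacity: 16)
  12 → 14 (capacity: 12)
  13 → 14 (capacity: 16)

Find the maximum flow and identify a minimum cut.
Max flow = 31, Min cut edges: (4,14), (8,9), (13,14)

Maximum flow: 31
Minimum cut: (4,14), (8,9), (13,14)
Partition: S = [0, 1, 2, 3, 4, 5, 6, 7, 8, 13], T = [9, 10, 11, 12, 14]

Max-flow min-cut theorem verified: both equal 31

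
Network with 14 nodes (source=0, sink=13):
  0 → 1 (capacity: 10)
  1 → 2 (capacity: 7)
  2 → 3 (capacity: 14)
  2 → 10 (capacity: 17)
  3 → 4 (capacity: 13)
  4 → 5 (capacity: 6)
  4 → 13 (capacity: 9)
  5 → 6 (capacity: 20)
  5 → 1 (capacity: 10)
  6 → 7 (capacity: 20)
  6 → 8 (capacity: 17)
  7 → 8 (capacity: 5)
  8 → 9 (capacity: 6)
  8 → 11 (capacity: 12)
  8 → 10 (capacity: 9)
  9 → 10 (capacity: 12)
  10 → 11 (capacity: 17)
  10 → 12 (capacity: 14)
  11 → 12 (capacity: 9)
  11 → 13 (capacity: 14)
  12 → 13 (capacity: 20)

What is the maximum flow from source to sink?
Maximum flow = 7

Max flow: 7

Flow assignment:
  0 → 1: 7/10
  1 → 2: 7/7
  2 → 3: 7/14
  3 → 4: 7/13
  4 → 13: 7/9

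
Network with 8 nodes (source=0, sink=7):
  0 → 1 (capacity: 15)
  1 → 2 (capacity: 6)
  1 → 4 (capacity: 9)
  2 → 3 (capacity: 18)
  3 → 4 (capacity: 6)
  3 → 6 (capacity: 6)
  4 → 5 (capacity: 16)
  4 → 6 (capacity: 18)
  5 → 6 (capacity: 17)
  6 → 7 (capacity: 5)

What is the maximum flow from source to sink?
Maximum flow = 5

Max flow: 5

Flow assignment:
  0 → 1: 5/15
  1 → 4: 5/9
  4 → 6: 5/18
  6 → 7: 5/5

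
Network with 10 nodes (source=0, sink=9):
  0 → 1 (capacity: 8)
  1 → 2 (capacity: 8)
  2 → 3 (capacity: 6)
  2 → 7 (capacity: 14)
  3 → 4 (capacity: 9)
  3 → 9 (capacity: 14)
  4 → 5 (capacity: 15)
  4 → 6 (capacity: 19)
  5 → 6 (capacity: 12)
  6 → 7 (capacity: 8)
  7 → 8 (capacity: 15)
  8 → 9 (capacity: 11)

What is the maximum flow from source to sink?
Maximum flow = 8

Max flow: 8

Flow assignment:
  0 → 1: 8/8
  1 → 2: 8/8
  2 → 3: 6/6
  2 → 7: 2/14
  3 → 9: 6/14
  7 → 8: 2/15
  8 → 9: 2/11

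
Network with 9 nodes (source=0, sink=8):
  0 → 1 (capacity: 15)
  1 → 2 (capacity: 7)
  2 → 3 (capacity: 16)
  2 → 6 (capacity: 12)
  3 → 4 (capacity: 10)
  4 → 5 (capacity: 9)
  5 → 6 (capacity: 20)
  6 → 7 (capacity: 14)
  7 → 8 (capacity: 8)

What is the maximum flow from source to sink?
Maximum flow = 7

Max flow: 7

Flow assignment:
  0 → 1: 7/15
  1 → 2: 7/7
  2 → 6: 7/12
  6 → 7: 7/14
  7 → 8: 7/8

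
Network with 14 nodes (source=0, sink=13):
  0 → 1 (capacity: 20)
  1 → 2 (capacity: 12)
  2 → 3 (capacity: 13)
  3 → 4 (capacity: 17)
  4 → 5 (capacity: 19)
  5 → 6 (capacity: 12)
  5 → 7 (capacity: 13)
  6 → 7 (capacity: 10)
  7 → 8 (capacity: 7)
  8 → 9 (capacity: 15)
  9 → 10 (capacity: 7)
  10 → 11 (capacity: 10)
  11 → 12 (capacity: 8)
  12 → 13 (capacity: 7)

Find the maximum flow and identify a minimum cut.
Max flow = 7, Min cut edges: (12,13)

Maximum flow: 7
Minimum cut: (12,13)
Partition: S = [0, 1, 2, 3, 4, 5, 6, 7, 8, 9, 10, 11, 12], T = [13]

Max-flow min-cut theorem verified: both equal 7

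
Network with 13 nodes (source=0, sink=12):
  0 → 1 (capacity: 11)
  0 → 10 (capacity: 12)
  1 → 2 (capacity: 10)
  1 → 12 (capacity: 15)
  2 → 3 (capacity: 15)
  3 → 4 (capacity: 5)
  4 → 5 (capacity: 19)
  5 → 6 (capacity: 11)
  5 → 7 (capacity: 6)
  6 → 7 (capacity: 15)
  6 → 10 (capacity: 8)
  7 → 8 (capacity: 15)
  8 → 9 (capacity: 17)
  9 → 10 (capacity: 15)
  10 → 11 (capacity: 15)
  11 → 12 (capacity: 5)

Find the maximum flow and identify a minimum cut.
Max flow = 16, Min cut edges: (0,1), (11,12)

Maximum flow: 16
Minimum cut: (0,1), (11,12)
Partition: S = [0, 2, 3, 4, 5, 6, 7, 8, 9, 10, 11], T = [1, 12]

Max-flow min-cut theorem verified: both equal 16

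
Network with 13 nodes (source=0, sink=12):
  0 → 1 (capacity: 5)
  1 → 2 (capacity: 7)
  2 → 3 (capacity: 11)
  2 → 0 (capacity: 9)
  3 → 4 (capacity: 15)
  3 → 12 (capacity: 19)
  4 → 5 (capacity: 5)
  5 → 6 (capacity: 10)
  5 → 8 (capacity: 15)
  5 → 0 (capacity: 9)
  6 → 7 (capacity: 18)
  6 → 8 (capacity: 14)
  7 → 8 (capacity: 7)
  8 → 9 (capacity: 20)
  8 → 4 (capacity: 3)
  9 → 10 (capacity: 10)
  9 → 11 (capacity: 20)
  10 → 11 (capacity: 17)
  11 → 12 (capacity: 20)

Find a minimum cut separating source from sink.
Min cut value = 5, edges: (0,1)

Min cut value: 5
Partition: S = [0], T = [1, 2, 3, 4, 5, 6, 7, 8, 9, 10, 11, 12]
Cut edges: (0,1)

By max-flow min-cut theorem, max flow = min cut = 5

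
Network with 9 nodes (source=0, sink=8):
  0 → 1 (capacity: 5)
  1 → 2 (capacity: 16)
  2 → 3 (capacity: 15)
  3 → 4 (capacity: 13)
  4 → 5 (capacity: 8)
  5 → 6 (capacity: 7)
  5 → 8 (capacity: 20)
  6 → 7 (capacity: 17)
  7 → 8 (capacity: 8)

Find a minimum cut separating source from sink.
Min cut value = 5, edges: (0,1)

Min cut value: 5
Partition: S = [0], T = [1, 2, 3, 4, 5, 6, 7, 8]
Cut edges: (0,1)

By max-flow min-cut theorem, max flow = min cut = 5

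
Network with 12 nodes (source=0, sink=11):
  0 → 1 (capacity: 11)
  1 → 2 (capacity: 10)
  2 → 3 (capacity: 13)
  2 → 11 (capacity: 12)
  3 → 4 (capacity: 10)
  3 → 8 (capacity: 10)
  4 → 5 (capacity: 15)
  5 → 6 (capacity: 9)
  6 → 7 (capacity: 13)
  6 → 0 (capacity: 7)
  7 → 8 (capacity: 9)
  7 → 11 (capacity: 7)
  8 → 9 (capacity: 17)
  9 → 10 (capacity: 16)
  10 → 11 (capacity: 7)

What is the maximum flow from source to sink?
Maximum flow = 10

Max flow: 10

Flow assignment:
  0 → 1: 10/11
  1 → 2: 10/10
  2 → 11: 10/12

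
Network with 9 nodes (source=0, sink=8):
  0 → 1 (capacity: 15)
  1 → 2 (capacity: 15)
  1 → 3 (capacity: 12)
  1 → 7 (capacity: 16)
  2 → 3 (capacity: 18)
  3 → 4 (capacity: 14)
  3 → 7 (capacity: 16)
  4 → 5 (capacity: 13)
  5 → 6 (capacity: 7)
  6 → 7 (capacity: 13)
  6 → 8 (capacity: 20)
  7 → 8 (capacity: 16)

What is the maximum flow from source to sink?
Maximum flow = 15

Max flow: 15

Flow assignment:
  0 → 1: 15/15
  1 → 7: 15/16
  7 → 8: 15/16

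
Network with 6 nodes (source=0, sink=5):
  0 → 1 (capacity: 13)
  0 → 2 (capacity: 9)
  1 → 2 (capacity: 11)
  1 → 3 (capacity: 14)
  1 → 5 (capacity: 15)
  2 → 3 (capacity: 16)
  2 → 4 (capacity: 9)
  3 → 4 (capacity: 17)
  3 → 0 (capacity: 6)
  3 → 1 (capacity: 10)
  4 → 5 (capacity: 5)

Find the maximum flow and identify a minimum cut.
Max flow = 20, Min cut edges: (1,5), (4,5)

Maximum flow: 20
Minimum cut: (1,5), (4,5)
Partition: S = [0, 1, 2, 3, 4], T = [5]

Max-flow min-cut theorem verified: both equal 20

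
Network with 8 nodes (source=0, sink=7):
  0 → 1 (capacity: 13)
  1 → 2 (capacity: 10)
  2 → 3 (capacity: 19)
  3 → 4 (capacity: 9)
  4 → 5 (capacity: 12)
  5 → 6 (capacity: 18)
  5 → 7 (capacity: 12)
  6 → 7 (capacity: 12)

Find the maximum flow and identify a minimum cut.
Max flow = 9, Min cut edges: (3,4)

Maximum flow: 9
Minimum cut: (3,4)
Partition: S = [0, 1, 2, 3], T = [4, 5, 6, 7]

Max-flow min-cut theorem verified: both equal 9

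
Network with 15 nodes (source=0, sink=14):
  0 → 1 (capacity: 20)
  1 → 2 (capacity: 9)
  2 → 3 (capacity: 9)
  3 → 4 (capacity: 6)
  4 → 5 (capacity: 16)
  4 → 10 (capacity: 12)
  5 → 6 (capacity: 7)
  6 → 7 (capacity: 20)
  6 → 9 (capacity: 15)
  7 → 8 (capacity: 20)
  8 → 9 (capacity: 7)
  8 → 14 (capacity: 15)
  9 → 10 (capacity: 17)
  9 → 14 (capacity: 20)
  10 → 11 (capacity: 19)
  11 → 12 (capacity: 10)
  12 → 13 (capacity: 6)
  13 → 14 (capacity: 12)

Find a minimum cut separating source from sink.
Min cut value = 6, edges: (3,4)

Min cut value: 6
Partition: S = [0, 1, 2, 3], T = [4, 5, 6, 7, 8, 9, 10, 11, 12, 13, 14]
Cut edges: (3,4)

By max-flow min-cut theorem, max flow = min cut = 6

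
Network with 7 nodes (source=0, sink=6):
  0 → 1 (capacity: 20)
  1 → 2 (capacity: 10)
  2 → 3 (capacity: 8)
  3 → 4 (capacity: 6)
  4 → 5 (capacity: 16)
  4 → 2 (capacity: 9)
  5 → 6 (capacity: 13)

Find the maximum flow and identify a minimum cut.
Max flow = 6, Min cut edges: (3,4)

Maximum flow: 6
Minimum cut: (3,4)
Partition: S = [0, 1, 2, 3], T = [4, 5, 6]

Max-flow min-cut theorem verified: both equal 6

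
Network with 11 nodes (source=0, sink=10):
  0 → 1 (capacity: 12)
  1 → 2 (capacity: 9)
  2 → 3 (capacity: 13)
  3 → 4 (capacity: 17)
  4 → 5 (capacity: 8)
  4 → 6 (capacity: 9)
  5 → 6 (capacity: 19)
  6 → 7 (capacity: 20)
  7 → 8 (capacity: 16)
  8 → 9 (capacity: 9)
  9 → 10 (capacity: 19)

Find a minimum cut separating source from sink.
Min cut value = 9, edges: (8,9)

Min cut value: 9
Partition: S = [0, 1, 2, 3, 4, 5, 6, 7, 8], T = [9, 10]
Cut edges: (8,9)

By max-flow min-cut theorem, max flow = min cut = 9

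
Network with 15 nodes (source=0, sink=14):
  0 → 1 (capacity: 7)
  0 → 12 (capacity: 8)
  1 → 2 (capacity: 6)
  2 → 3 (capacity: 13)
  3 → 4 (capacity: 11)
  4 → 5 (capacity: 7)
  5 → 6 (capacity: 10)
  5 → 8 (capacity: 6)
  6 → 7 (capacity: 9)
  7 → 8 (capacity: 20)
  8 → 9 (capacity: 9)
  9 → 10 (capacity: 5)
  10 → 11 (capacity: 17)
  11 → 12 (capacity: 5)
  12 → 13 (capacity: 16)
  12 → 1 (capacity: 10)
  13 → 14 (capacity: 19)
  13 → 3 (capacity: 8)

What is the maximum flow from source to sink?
Maximum flow = 13

Max flow: 13

Flow assignment:
  0 → 1: 5/7
  0 → 12: 8/8
  1 → 2: 5/6
  2 → 3: 5/13
  3 → 4: 5/11
  4 → 5: 5/7
  5 → 8: 5/6
  8 → 9: 5/9
  9 → 10: 5/5
  10 → 11: 5/17
  11 → 12: 5/5
  12 → 13: 13/16
  13 → 14: 13/19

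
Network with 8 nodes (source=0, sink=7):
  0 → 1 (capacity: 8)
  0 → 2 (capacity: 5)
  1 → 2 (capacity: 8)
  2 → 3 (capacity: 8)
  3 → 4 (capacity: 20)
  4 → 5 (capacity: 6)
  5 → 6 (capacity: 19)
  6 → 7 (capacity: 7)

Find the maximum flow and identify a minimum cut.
Max flow = 6, Min cut edges: (4,5)

Maximum flow: 6
Minimum cut: (4,5)
Partition: S = [0, 1, 2, 3, 4], T = [5, 6, 7]

Max-flow min-cut theorem verified: both equal 6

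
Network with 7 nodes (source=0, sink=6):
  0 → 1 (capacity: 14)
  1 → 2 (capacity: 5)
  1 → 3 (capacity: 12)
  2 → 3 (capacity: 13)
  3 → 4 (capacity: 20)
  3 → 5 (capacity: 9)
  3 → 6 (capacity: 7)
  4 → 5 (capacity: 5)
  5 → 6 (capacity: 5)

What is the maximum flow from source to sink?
Maximum flow = 12

Max flow: 12

Flow assignment:
  0 → 1: 12/14
  1 → 2: 2/5
  1 → 3: 10/12
  2 → 3: 2/13
  3 → 5: 5/9
  3 → 6: 7/7
  5 → 6: 5/5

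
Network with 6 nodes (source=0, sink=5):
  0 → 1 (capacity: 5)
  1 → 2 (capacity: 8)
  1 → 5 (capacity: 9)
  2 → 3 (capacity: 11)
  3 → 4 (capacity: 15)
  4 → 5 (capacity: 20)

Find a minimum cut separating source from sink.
Min cut value = 5, edges: (0,1)

Min cut value: 5
Partition: S = [0], T = [1, 2, 3, 4, 5]
Cut edges: (0,1)

By max-flow min-cut theorem, max flow = min cut = 5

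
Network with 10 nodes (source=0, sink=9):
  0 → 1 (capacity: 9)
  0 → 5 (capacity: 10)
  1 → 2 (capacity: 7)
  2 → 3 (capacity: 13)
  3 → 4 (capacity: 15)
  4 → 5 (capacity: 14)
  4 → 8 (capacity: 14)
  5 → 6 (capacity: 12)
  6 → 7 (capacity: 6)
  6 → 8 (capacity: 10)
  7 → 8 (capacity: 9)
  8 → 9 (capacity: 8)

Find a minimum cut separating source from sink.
Min cut value = 8, edges: (8,9)

Min cut value: 8
Partition: S = [0, 1, 2, 3, 4, 5, 6, 7, 8], T = [9]
Cut edges: (8,9)

By max-flow min-cut theorem, max flow = min cut = 8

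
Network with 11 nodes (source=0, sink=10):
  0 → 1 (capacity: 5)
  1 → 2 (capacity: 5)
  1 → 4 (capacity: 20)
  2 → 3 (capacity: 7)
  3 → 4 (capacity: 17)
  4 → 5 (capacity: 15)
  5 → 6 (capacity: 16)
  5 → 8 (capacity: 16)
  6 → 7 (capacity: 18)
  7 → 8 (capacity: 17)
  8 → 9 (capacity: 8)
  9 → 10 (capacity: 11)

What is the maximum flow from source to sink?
Maximum flow = 5

Max flow: 5

Flow assignment:
  0 → 1: 5/5
  1 → 4: 5/20
  4 → 5: 5/15
  5 → 8: 5/16
  8 → 9: 5/8
  9 → 10: 5/11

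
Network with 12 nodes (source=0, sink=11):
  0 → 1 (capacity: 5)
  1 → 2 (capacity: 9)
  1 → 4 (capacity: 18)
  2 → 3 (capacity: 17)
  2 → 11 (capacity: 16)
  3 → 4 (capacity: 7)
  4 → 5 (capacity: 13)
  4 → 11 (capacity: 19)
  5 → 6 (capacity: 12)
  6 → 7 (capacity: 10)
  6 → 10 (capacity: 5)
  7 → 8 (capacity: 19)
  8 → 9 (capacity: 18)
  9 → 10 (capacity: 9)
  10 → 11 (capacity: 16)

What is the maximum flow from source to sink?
Maximum flow = 5

Max flow: 5

Flow assignment:
  0 → 1: 5/5
  1 → 2: 5/9
  2 → 11: 5/16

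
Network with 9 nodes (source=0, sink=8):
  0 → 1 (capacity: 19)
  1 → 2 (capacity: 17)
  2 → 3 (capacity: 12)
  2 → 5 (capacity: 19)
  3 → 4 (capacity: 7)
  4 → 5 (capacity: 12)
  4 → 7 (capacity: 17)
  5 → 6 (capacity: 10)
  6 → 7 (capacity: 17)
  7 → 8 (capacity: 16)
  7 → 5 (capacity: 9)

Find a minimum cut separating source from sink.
Min cut value = 16, edges: (7,8)

Min cut value: 16
Partition: S = [0, 1, 2, 3, 4, 5, 6, 7], T = [8]
Cut edges: (7,8)

By max-flow min-cut theorem, max flow = min cut = 16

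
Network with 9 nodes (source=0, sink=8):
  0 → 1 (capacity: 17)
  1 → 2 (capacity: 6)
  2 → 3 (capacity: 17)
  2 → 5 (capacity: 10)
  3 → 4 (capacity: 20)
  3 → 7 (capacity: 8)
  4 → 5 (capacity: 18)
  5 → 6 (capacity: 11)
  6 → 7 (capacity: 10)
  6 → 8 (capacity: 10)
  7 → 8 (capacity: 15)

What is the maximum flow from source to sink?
Maximum flow = 6

Max flow: 6

Flow assignment:
  0 → 1: 6/17
  1 → 2: 6/6
  2 → 3: 6/17
  3 → 7: 6/8
  7 → 8: 6/15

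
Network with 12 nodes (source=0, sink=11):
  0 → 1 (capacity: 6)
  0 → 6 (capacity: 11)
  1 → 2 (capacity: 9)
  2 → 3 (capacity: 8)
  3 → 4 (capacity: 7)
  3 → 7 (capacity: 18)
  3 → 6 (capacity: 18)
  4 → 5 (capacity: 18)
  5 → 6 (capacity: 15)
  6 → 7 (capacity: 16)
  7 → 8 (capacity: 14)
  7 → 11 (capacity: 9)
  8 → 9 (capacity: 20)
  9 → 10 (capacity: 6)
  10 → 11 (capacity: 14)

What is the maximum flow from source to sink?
Maximum flow = 15

Max flow: 15

Flow assignment:
  0 → 1: 6/6
  0 → 6: 9/11
  1 → 2: 6/9
  2 → 3: 6/8
  3 → 7: 6/18
  6 → 7: 9/16
  7 → 8: 6/14
  7 → 11: 9/9
  8 → 9: 6/20
  9 → 10: 6/6
  10 → 11: 6/14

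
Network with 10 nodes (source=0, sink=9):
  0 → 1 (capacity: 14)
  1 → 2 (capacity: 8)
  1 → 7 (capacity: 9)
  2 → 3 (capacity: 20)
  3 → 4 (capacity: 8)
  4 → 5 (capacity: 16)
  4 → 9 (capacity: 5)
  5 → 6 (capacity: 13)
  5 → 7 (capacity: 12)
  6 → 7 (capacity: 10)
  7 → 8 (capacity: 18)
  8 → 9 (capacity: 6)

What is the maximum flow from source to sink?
Maximum flow = 11

Max flow: 11

Flow assignment:
  0 → 1: 11/14
  1 → 2: 5/8
  1 → 7: 6/9
  2 → 3: 5/20
  3 → 4: 5/8
  4 → 9: 5/5
  7 → 8: 6/18
  8 → 9: 6/6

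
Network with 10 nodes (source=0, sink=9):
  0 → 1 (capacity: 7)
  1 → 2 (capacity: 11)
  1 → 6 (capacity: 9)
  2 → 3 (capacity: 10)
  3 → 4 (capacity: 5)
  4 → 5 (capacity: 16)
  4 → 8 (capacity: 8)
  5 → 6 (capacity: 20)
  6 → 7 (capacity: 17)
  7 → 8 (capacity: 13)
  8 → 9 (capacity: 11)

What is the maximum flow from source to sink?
Maximum flow = 7

Max flow: 7

Flow assignment:
  0 → 1: 7/7
  1 → 6: 7/9
  6 → 7: 7/17
  7 → 8: 7/13
  8 → 9: 7/11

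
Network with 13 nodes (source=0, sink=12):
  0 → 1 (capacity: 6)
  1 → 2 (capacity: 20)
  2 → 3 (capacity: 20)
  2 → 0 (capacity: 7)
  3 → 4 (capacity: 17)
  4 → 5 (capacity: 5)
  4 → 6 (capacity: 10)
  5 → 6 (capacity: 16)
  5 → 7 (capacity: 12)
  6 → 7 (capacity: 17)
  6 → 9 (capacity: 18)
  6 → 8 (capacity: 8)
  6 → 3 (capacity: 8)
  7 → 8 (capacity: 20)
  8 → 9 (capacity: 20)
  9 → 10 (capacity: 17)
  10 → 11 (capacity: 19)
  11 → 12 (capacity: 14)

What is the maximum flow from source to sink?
Maximum flow = 6

Max flow: 6

Flow assignment:
  0 → 1: 6/6
  1 → 2: 6/20
  2 → 3: 6/20
  3 → 4: 6/17
  4 → 6: 6/10
  6 → 9: 6/18
  9 → 10: 6/17
  10 → 11: 6/19
  11 → 12: 6/14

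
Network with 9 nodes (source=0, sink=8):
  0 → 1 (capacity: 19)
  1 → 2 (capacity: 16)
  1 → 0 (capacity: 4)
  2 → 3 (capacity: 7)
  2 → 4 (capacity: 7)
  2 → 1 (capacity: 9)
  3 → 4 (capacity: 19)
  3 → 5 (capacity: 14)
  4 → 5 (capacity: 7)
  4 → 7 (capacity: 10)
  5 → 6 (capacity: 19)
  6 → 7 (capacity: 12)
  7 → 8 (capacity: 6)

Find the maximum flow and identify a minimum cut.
Max flow = 6, Min cut edges: (7,8)

Maximum flow: 6
Minimum cut: (7,8)
Partition: S = [0, 1, 2, 3, 4, 5, 6, 7], T = [8]

Max-flow min-cut theorem verified: both equal 6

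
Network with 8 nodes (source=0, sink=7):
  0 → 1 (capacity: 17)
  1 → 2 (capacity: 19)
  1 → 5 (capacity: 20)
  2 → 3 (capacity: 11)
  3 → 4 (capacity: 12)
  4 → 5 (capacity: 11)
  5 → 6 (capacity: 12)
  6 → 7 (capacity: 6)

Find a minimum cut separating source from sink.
Min cut value = 6, edges: (6,7)

Min cut value: 6
Partition: S = [0, 1, 2, 3, 4, 5, 6], T = [7]
Cut edges: (6,7)

By max-flow min-cut theorem, max flow = min cut = 6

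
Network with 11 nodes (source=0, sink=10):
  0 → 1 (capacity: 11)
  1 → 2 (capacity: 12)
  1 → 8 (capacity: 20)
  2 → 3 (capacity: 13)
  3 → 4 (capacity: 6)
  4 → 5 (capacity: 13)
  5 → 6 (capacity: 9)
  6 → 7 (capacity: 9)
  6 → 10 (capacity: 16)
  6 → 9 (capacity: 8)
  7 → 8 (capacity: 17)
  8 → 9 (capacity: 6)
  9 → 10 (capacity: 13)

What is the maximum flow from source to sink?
Maximum flow = 11

Max flow: 11

Flow assignment:
  0 → 1: 11/11
  1 → 2: 5/12
  1 → 8: 6/20
  2 → 3: 5/13
  3 → 4: 5/6
  4 → 5: 5/13
  5 → 6: 5/9
  6 → 10: 5/16
  8 → 9: 6/6
  9 → 10: 6/13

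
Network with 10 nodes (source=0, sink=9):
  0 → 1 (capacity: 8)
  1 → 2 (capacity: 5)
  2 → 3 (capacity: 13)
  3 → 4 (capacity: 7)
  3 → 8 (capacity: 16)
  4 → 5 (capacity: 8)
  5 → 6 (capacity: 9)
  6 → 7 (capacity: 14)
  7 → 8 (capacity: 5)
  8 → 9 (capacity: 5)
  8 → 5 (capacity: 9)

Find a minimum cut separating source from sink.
Min cut value = 5, edges: (8,9)

Min cut value: 5
Partition: S = [0, 1, 2, 3, 4, 5, 6, 7, 8], T = [9]
Cut edges: (8,9)

By max-flow min-cut theorem, max flow = min cut = 5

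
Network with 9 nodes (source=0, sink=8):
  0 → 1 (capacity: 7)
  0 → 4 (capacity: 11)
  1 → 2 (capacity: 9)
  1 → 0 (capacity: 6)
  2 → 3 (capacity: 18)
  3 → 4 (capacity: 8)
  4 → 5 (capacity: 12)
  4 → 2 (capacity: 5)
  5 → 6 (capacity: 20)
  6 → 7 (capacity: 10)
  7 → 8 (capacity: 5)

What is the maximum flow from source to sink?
Maximum flow = 5

Max flow: 5

Flow assignment:
  0 → 1: 5/7
  1 → 2: 5/9
  2 → 3: 5/18
  3 → 4: 5/8
  4 → 5: 5/12
  5 → 6: 5/20
  6 → 7: 5/10
  7 → 8: 5/5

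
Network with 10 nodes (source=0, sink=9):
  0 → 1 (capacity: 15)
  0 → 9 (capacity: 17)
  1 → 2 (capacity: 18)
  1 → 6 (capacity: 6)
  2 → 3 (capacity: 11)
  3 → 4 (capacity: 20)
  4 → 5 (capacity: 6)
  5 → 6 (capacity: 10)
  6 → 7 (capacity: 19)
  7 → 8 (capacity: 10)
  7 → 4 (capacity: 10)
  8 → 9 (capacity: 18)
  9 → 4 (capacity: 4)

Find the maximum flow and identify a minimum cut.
Max flow = 27, Min cut edges: (0,9), (7,8)

Maximum flow: 27
Minimum cut: (0,9), (7,8)
Partition: S = [0, 1, 2, 3, 4, 5, 6, 7], T = [8, 9]

Max-flow min-cut theorem verified: both equal 27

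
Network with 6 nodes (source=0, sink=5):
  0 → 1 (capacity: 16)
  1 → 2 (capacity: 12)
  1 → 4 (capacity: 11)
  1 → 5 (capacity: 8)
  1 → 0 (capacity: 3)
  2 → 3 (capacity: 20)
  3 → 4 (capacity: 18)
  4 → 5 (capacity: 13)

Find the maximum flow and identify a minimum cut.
Max flow = 16, Min cut edges: (0,1)

Maximum flow: 16
Minimum cut: (0,1)
Partition: S = [0], T = [1, 2, 3, 4, 5]

Max-flow min-cut theorem verified: both equal 16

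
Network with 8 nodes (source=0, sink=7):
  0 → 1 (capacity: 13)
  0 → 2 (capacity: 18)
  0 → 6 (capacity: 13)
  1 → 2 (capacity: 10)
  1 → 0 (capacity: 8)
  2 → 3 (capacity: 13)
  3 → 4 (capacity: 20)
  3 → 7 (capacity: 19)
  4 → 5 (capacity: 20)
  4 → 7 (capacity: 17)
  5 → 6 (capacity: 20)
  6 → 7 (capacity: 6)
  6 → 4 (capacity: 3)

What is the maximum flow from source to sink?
Maximum flow = 22

Max flow: 22

Flow assignment:
  0 → 1: 10/13
  0 → 2: 3/18
  0 → 6: 9/13
  1 → 2: 10/10
  2 → 3: 13/13
  3 → 7: 13/19
  4 → 7: 3/17
  6 → 7: 6/6
  6 → 4: 3/3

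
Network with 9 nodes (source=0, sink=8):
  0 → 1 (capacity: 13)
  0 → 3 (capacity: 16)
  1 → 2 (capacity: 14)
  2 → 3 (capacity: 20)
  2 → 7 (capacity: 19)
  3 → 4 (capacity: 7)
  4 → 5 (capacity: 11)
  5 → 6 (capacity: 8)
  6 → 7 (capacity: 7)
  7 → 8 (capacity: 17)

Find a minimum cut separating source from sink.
Min cut value = 17, edges: (7,8)

Min cut value: 17
Partition: S = [0, 1, 2, 3, 4, 5, 6, 7], T = [8]
Cut edges: (7,8)

By max-flow min-cut theorem, max flow = min cut = 17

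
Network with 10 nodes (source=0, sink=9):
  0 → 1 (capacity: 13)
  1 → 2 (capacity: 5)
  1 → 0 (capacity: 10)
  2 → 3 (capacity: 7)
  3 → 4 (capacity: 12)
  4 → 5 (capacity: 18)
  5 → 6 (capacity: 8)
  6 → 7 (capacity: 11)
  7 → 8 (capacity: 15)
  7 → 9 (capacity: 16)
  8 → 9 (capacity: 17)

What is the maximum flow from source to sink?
Maximum flow = 5

Max flow: 5

Flow assignment:
  0 → 1: 5/13
  1 → 2: 5/5
  2 → 3: 5/7
  3 → 4: 5/12
  4 → 5: 5/18
  5 → 6: 5/8
  6 → 7: 5/11
  7 → 9: 5/16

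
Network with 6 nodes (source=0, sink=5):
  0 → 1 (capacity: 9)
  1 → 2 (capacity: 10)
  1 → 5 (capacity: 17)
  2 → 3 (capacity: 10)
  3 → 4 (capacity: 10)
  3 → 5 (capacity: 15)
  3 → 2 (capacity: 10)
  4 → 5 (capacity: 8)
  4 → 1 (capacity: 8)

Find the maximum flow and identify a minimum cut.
Max flow = 9, Min cut edges: (0,1)

Maximum flow: 9
Minimum cut: (0,1)
Partition: S = [0], T = [1, 2, 3, 4, 5]

Max-flow min-cut theorem verified: both equal 9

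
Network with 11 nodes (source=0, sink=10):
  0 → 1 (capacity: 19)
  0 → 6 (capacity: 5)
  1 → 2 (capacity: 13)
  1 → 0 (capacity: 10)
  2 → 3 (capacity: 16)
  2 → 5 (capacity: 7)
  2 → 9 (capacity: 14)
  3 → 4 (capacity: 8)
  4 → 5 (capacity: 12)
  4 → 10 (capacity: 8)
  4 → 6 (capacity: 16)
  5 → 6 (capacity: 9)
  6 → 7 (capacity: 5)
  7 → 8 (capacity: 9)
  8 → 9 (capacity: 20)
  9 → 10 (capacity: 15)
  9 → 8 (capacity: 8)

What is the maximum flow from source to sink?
Maximum flow = 18

Max flow: 18

Flow assignment:
  0 → 1: 13/19
  0 → 6: 5/5
  1 → 2: 13/13
  2 → 3: 3/16
  2 → 9: 10/14
  3 → 4: 3/8
  4 → 10: 3/8
  6 → 7: 5/5
  7 → 8: 5/9
  8 → 9: 5/20
  9 → 10: 15/15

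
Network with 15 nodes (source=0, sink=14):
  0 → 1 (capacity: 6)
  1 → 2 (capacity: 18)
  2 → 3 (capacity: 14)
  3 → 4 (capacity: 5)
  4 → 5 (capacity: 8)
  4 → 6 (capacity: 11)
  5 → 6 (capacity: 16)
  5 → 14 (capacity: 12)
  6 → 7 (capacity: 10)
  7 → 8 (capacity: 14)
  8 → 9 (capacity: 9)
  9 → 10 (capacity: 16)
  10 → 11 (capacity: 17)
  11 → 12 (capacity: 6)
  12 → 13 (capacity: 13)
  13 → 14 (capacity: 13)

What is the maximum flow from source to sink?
Maximum flow = 5

Max flow: 5

Flow assignment:
  0 → 1: 5/6
  1 → 2: 5/18
  2 → 3: 5/14
  3 → 4: 5/5
  4 → 5: 5/8
  5 → 14: 5/12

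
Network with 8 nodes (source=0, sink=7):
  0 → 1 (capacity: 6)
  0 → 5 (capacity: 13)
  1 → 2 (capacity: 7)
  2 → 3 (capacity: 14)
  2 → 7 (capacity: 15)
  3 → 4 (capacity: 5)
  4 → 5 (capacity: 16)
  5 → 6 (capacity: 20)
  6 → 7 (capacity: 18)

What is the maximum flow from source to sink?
Maximum flow = 19

Max flow: 19

Flow assignment:
  0 → 1: 6/6
  0 → 5: 13/13
  1 → 2: 6/7
  2 → 7: 6/15
  5 → 6: 13/20
  6 → 7: 13/18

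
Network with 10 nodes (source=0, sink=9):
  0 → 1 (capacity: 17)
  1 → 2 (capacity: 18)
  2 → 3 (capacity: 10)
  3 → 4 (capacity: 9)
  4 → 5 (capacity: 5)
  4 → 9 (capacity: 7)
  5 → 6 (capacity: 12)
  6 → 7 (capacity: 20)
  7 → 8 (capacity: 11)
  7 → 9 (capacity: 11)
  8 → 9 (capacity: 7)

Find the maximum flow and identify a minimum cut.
Max flow = 9, Min cut edges: (3,4)

Maximum flow: 9
Minimum cut: (3,4)
Partition: S = [0, 1, 2, 3], T = [4, 5, 6, 7, 8, 9]

Max-flow min-cut theorem verified: both equal 9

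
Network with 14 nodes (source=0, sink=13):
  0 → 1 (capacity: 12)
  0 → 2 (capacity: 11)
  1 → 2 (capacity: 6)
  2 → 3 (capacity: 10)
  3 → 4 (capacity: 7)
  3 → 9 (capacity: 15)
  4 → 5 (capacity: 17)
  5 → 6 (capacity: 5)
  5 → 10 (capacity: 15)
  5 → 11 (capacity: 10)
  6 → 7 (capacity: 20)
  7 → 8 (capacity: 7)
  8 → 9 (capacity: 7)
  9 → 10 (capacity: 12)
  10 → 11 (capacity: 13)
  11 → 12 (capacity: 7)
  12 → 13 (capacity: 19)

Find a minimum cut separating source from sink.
Min cut value = 7, edges: (11,12)

Min cut value: 7
Partition: S = [0, 1, 2, 3, 4, 5, 6, 7, 8, 9, 10, 11], T = [12, 13]
Cut edges: (11,12)

By max-flow min-cut theorem, max flow = min cut = 7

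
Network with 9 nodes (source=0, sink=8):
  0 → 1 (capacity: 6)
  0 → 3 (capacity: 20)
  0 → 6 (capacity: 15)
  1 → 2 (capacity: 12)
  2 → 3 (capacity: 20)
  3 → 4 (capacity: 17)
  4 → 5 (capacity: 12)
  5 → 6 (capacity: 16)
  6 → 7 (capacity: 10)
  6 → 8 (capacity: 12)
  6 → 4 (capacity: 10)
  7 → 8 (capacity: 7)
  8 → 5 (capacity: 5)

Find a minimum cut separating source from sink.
Min cut value = 19, edges: (6,8), (7,8)

Min cut value: 19
Partition: S = [0, 1, 2, 3, 4, 5, 6, 7], T = [8]
Cut edges: (6,8), (7,8)

By max-flow min-cut theorem, max flow = min cut = 19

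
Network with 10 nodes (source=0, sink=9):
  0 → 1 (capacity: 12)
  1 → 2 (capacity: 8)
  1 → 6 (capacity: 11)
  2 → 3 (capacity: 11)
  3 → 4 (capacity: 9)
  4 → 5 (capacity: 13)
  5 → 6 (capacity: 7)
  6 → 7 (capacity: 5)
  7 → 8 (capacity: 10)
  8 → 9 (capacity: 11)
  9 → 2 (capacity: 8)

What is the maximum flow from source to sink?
Maximum flow = 5

Max flow: 5

Flow assignment:
  0 → 1: 5/12
  1 → 2: 1/8
  1 → 6: 4/11
  2 → 3: 1/11
  3 → 4: 1/9
  4 → 5: 1/13
  5 → 6: 1/7
  6 → 7: 5/5
  7 → 8: 5/10
  8 → 9: 5/11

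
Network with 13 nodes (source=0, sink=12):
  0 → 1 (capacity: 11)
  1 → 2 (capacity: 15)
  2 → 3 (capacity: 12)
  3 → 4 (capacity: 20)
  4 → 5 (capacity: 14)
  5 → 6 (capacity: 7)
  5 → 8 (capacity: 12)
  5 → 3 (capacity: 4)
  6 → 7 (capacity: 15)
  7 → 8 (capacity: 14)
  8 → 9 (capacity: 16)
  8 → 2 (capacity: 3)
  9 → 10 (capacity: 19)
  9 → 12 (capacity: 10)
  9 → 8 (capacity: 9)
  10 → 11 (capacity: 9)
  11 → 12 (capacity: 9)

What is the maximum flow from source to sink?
Maximum flow = 11

Max flow: 11

Flow assignment:
  0 → 1: 11/11
  1 → 2: 11/15
  2 → 3: 11/12
  3 → 4: 11/20
  4 → 5: 11/14
  5 → 8: 11/12
  8 → 9: 11/16
  9 → 10: 1/19
  9 → 12: 10/10
  10 → 11: 1/9
  11 → 12: 1/9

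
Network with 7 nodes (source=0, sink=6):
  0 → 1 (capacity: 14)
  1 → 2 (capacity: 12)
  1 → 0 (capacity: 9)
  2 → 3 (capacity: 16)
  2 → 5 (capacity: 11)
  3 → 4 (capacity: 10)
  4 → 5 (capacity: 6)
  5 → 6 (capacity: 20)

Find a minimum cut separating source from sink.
Min cut value = 12, edges: (1,2)

Min cut value: 12
Partition: S = [0, 1], T = [2, 3, 4, 5, 6]
Cut edges: (1,2)

By max-flow min-cut theorem, max flow = min cut = 12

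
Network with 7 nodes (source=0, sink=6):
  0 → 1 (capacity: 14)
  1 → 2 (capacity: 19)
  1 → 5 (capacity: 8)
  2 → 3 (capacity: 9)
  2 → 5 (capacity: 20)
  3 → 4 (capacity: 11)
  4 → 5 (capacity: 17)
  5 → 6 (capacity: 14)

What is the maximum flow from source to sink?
Maximum flow = 14

Max flow: 14

Flow assignment:
  0 → 1: 14/14
  1 → 2: 6/19
  1 → 5: 8/8
  2 → 5: 6/20
  5 → 6: 14/14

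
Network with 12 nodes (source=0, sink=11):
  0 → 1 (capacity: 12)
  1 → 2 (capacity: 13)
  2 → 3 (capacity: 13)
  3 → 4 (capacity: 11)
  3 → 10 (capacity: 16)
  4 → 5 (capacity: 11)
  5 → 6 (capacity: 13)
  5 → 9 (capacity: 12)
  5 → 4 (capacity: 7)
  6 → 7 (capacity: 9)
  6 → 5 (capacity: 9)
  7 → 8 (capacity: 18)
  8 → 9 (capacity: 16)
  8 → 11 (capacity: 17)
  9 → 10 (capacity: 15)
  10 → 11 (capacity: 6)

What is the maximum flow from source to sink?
Maximum flow = 12

Max flow: 12

Flow assignment:
  0 → 1: 12/12
  1 → 2: 12/13
  2 → 3: 12/13
  3 → 4: 6/11
  3 → 10: 6/16
  4 → 5: 6/11
  5 → 6: 6/13
  6 → 7: 6/9
  7 → 8: 6/18
  8 → 11: 6/17
  10 → 11: 6/6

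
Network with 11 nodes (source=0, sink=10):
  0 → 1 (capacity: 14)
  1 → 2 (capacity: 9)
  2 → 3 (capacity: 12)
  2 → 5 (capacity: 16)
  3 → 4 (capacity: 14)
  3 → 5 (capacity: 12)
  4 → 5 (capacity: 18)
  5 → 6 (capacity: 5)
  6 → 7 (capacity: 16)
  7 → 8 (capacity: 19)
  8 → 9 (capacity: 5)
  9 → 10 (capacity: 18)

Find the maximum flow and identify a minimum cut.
Max flow = 5, Min cut edges: (8,9)

Maximum flow: 5
Minimum cut: (8,9)
Partition: S = [0, 1, 2, 3, 4, 5, 6, 7, 8], T = [9, 10]

Max-flow min-cut theorem verified: both equal 5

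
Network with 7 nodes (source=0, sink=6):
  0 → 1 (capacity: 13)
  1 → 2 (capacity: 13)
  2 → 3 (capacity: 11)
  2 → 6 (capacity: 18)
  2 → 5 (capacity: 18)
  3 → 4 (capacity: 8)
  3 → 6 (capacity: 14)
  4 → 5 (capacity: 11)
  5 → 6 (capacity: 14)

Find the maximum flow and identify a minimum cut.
Max flow = 13, Min cut edges: (1,2)

Maximum flow: 13
Minimum cut: (1,2)
Partition: S = [0, 1], T = [2, 3, 4, 5, 6]

Max-flow min-cut theorem verified: both equal 13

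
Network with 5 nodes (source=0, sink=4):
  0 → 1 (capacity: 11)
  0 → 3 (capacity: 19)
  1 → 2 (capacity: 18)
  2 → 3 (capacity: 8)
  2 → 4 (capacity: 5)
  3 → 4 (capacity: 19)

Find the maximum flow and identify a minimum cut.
Max flow = 24, Min cut edges: (2,4), (3,4)

Maximum flow: 24
Minimum cut: (2,4), (3,4)
Partition: S = [0, 1, 2, 3], T = [4]

Max-flow min-cut theorem verified: both equal 24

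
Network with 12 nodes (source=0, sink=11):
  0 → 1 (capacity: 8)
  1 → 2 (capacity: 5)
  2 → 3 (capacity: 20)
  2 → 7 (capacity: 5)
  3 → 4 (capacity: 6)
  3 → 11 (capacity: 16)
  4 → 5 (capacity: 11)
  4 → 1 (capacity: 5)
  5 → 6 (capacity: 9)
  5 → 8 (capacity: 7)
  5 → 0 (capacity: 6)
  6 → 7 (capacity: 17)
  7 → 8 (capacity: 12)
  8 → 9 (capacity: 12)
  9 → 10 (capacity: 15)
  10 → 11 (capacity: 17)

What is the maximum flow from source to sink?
Maximum flow = 5

Max flow: 5

Flow assignment:
  0 → 1: 5/8
  1 → 2: 5/5
  2 → 3: 5/20
  3 → 11: 5/16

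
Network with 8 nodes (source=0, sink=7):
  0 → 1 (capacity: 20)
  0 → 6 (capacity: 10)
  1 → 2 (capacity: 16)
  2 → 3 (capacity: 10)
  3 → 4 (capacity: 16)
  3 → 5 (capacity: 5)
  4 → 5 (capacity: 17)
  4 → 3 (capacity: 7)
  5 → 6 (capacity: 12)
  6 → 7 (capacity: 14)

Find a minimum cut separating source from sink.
Min cut value = 14, edges: (6,7)

Min cut value: 14
Partition: S = [0, 1, 2, 3, 4, 5, 6], T = [7]
Cut edges: (6,7)

By max-flow min-cut theorem, max flow = min cut = 14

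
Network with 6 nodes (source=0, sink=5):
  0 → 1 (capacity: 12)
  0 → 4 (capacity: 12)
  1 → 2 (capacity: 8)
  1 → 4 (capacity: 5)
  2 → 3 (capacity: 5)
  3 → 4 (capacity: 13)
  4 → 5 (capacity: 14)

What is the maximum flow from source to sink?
Maximum flow = 14

Max flow: 14

Flow assignment:
  0 → 1: 10/12
  0 → 4: 4/12
  1 → 2: 5/8
  1 → 4: 5/5
  2 → 3: 5/5
  3 → 4: 5/13
  4 → 5: 14/14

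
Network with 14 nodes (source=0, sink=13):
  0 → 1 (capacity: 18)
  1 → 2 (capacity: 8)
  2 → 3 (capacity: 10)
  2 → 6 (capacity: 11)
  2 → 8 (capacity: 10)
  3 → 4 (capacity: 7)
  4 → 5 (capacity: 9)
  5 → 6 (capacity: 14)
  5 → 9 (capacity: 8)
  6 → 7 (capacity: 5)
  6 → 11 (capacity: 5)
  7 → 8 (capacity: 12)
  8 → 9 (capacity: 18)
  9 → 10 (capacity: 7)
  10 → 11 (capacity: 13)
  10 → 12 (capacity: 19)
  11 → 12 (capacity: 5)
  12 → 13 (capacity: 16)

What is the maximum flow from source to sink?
Maximum flow = 8

Max flow: 8

Flow assignment:
  0 → 1: 8/18
  1 → 2: 8/8
  2 → 6: 5/11
  2 → 8: 3/10
  6 → 11: 5/5
  8 → 9: 3/18
  9 → 10: 3/7
  10 → 12: 3/19
  11 → 12: 5/5
  12 → 13: 8/16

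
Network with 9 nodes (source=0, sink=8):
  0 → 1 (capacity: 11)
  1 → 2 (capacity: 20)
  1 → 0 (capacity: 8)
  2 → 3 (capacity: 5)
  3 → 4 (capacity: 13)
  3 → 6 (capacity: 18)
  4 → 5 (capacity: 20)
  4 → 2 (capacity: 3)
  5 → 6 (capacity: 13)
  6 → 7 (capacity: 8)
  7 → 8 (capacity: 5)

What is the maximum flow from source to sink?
Maximum flow = 5

Max flow: 5

Flow assignment:
  0 → 1: 5/11
  1 → 2: 5/20
  2 → 3: 5/5
  3 → 6: 5/18
  6 → 7: 5/8
  7 → 8: 5/5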